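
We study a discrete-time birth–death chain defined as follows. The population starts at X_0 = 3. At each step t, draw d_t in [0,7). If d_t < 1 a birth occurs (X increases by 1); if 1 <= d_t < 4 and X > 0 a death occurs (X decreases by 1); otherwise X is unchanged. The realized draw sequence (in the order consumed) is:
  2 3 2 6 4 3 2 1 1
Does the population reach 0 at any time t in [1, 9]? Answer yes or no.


t=0: X=3, d=2 → death, X_1=2
t=1: X=2, d=3 → death, X_2=1
t=2: X=1, d=2 → death, X_3=0
t=3: X=0, d=6 → hold, X_4=0
t=4: X=0, d=4 → hold, X_5=0
t=5: X=0, d=3 → hold, X_6=0
t=6: X=0, d=2 → hold, X_7=0
t=7: X=0, d=1 → hold, X_8=0
t=8: X=0, d=1 → hold, X_9=0

yes


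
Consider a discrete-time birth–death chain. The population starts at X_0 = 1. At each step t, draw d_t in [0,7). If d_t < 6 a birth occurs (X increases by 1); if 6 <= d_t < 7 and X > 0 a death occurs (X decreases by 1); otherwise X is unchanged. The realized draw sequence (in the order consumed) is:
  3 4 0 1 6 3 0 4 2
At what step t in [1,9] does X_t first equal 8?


9

t=0: X=1, d=3 → birth, X_1=2
t=1: X=2, d=4 → birth, X_2=3
t=2: X=3, d=0 → birth, X_3=4
t=3: X=4, d=1 → birth, X_4=5
t=4: X=5, d=6 → death, X_5=4
t=5: X=4, d=3 → birth, X_6=5
t=6: X=5, d=0 → birth, X_7=6
t=7: X=6, d=4 → birth, X_8=7
t=8: X=7, d=2 → birth, X_9=8


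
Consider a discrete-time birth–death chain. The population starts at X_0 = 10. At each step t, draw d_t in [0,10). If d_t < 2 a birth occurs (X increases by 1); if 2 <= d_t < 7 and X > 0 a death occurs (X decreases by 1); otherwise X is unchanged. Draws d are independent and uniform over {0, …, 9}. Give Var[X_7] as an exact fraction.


427/100

X can drop by at most 1 per step and X_0 = 10 > T = 7, so X_t >= 10 − t >= 3 > 0 for every t <= 7: the floor at 0 (the 'and X > 0' condition) never binds. Hence X_7 = X_0 + Σ_{t<7} Y_t with i.i.d. increments Y_t = y(d_t) ∈ {+1, −1, 0}.
Outcome values over d=0..9: [1, 1, -1, -1, -1, -1, -1, 0, 0, 0]
Σy = -3, Σy² = 7, M = 10
μ = -3/10 = -3/10,  σ² = 7/10 − (-3/10)² = 61/100
Independent increments: Var[X_7] = 7·σ² = 7·(61/100) = 427/100


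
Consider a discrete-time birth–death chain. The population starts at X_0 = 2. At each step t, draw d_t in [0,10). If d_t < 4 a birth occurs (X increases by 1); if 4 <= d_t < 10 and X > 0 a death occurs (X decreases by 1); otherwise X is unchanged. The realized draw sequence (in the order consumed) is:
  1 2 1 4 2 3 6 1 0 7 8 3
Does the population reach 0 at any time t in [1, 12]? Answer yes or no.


no

t=0: X=2, d=1 → birth, X_1=3
t=1: X=3, d=2 → birth, X_2=4
t=2: X=4, d=1 → birth, X_3=5
t=3: X=5, d=4 → death, X_4=4
t=4: X=4, d=2 → birth, X_5=5
t=5: X=5, d=3 → birth, X_6=6
t=6: X=6, d=6 → death, X_7=5
t=7: X=5, d=1 → birth, X_8=6
t=8: X=6, d=0 → birth, X_9=7
t=9: X=7, d=7 → death, X_10=6
t=10: X=6, d=8 → death, X_11=5
t=11: X=5, d=3 → birth, X_12=6


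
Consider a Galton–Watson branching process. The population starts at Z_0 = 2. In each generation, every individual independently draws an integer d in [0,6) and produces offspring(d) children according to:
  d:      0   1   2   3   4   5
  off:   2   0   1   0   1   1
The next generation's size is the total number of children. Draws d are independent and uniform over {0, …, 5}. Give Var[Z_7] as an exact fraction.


53606046875/39182082048

Outcome values over d=0..5: [2, 0, 1, 0, 1, 1]
Σy = 5, Σy² = 7, M = 6
μ = 5/6 = 5/6,  σ² = 7/6 − (5/6)² = 17/36
V_0 = 0, E_0 = 2
V_1 = 17/36·E_0 + (5/6)²·V_0 = 17/18;  E_1 = 5/3
V_2 = 17/36·E_1 + (5/6)²·V_1 = 935/648;  E_2 = 25/18
V_3 = 17/36·E_2 + (5/6)²·V_2 = 38675/23328;  E_3 = 125/108
V_4 = 17/36·E_3 + (5/6)²·V_3 = 1425875/839808;  E_4 = 625/648
V_5 = 17/36·E_4 + (5/6)²·V_4 = 49416875/30233088;  E_5 = 3125/3888
V_6 = 17/36·E_5 + (5/6)²·V_5 = 1648521875/1088391168;  E_6 = 15625/23328
V_7 = 17/36·E_6 + (5/6)²·V_6 = 53606046875/39182082048;  E_7 = 78125/139968


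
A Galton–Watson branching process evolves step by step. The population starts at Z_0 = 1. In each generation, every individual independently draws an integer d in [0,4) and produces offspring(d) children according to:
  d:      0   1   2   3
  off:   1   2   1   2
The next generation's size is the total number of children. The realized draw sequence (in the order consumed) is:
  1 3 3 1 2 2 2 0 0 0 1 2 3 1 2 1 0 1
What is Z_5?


10

gen 0: Z_0=1, draws=[1], offspring=[2], Z_1=2
gen 1: Z_1=2, draws=[3, 3], offspring=[2, 2], Z_2=4
gen 2: Z_2=4, draws=[1, 2, 2, 2], offspring=[2, 1, 1, 1], Z_3=5
gen 3: Z_3=5, draws=[0, 0, 0, 1, 2], offspring=[1, 1, 1, 2, 1], Z_4=6
gen 4: Z_4=6, draws=[3, 1, 2, 1, 0, 1], offspring=[2, 2, 1, 2, 1, 2], Z_5=10


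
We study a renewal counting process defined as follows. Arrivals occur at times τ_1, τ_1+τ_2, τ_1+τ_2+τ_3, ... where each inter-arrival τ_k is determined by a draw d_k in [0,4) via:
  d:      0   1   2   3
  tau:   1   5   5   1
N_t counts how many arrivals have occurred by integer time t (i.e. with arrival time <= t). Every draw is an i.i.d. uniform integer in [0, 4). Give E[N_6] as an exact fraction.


Inter-arrival values over d=0..3: [1, 5, 5, 1]
Each d has probability 1/4, so the pmf of τ is: f(1) = 1/2, f(5) = 1/2
Renewal equation for m(n) = E[N_n]: condition on τ_1 = k (if k <= n, one arrival plus a fresh copy on the remaining n−k steps): m(n) = F(n) + Σ_{k<=n} f(k)·m(n−k), where F(n) = P(τ <= n) and m(0) = 0
m(1) = F(1) = 1/2
m(2) = F(2) + f(1)·m(1) = 1/2 + 1/2·1/2 = 3/4
m(3) = F(3) + f(1)·m(2) = 1/2 + 1/2·3/4 = 7/8
m(4) = F(4) + f(1)·m(3) = 1/2 + 1/2·7/8 = 15/16
m(5) = F(5) + f(1)·m(4) = 1 + 1/2·15/16 = 47/32
m(6) = F(6) + f(1)·m(5) + f(5)·m(1) = 1 + 1/2·47/32 + 1/2·1/2 = 127/64
E[N_6] = m(6) = 127/64

127/64


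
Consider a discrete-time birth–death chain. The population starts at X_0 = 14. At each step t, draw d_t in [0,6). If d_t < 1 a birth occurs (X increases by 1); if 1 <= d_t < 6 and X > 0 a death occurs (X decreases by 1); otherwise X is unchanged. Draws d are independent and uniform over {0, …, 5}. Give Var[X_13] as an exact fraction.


X can drop by at most 1 per step and X_0 = 14 > T = 13, so X_t >= 14 − t >= 1 > 0 for every t <= 13: the floor at 0 (the 'and X > 0' condition) never binds. Hence X_13 = X_0 + Σ_{t<13} Y_t with i.i.d. increments Y_t = y(d_t) ∈ {+1, −1, 0}.
Outcome values over d=0..5: [1, -1, -1, -1, -1, -1]
Σy = -4, Σy² = 6, M = 6
μ = -4/6 = -2/3,  σ² = 6/6 − (-2/3)² = 5/9
Independent increments: Var[X_13] = 13·σ² = 13·(5/9) = 65/9

65/9


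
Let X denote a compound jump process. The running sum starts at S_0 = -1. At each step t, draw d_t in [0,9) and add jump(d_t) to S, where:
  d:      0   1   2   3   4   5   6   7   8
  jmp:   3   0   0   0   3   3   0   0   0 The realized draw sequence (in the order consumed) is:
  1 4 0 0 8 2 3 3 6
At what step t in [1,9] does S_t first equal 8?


4

t=0: S=-1, d=1, jump=0, S_1=-1
t=1: S=-1, d=4, jump=3, S_2=2
t=2: S=2, d=0, jump=3, S_3=5
t=3: S=5, d=0, jump=3, S_4=8
t=4: S=8, d=8, jump=0, S_5=8
t=5: S=8, d=2, jump=0, S_6=8
t=6: S=8, d=3, jump=0, S_7=8
t=7: S=8, d=3, jump=0, S_8=8
t=8: S=8, d=6, jump=0, S_9=8


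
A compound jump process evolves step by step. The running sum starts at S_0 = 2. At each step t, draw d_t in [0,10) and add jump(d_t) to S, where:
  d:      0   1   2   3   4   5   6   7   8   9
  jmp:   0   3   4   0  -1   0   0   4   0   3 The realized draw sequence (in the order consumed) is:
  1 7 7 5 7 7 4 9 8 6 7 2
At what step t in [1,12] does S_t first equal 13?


3

t=0: S=2, d=1, jump=3, S_1=5
t=1: S=5, d=7, jump=4, S_2=9
t=2: S=9, d=7, jump=4, S_3=13
t=3: S=13, d=5, jump=0, S_4=13
t=4: S=13, d=7, jump=4, S_5=17
t=5: S=17, d=7, jump=4, S_6=21
t=6: S=21, d=4, jump=-1, S_7=20
t=7: S=20, d=9, jump=3, S_8=23
t=8: S=23, d=8, jump=0, S_9=23
t=9: S=23, d=6, jump=0, S_10=23
t=10: S=23, d=7, jump=4, S_11=27
t=11: S=27, d=2, jump=4, S_12=31


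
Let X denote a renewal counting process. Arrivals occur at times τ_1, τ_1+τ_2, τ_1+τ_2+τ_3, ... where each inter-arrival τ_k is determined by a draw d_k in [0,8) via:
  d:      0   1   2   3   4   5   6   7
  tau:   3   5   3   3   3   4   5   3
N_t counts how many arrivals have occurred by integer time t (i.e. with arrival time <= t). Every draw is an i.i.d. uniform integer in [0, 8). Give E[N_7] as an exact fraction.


99/64

Inter-arrival values over d=0..7: [3, 5, 3, 3, 3, 4, 5, 3]
Each d has probability 1/8, so the pmf of τ is: f(3) = 5/8, f(4) = 1/8, f(5) = 1/4
Renewal equation for m(n) = E[N_n]: condition on τ_1 = k (if k <= n, one arrival plus a fresh copy on the remaining n−k steps): m(n) = F(n) + Σ_{k<=n} f(k)·m(n−k), where F(n) = P(τ <= n) and m(0) = 0
m(1) = F(1) = 0
m(2) = F(2) = 0
m(3) = F(3) = 5/8
m(4) = F(4) = 3/4
m(5) = F(5) = 1
m(6) = F(6) + f(3)·m(3) = 1 + 5/8·5/8 = 89/64
m(7) = F(7) + f(3)·m(4) + f(4)·m(3) = 1 + 5/8·3/4 + 1/8·5/8 = 99/64
E[N_7] = m(7) = 99/64


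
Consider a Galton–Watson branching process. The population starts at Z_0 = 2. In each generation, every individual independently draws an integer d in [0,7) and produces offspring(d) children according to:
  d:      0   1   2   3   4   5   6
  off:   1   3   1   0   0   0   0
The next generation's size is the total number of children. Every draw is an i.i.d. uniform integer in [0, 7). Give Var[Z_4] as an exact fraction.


Outcome values over d=0..6: [1, 3, 1, 0, 0, 0, 0]
Σy = 5, Σy² = 11, M = 7
μ = 5/7 = 5/7,  σ² = 11/7 − (5/7)² = 52/49
V_0 = 0, E_0 = 2
V_1 = 52/49·E_0 + (5/7)²·V_0 = 104/49;  E_1 = 10/7
V_2 = 52/49·E_1 + (5/7)²·V_1 = 6240/2401;  E_2 = 50/49
V_3 = 52/49·E_2 + (5/7)²·V_2 = 283400/117649;  E_3 = 250/343
V_4 = 52/49·E_3 + (5/7)²·V_3 = 11544000/5764801;  E_4 = 1250/2401

11544000/5764801


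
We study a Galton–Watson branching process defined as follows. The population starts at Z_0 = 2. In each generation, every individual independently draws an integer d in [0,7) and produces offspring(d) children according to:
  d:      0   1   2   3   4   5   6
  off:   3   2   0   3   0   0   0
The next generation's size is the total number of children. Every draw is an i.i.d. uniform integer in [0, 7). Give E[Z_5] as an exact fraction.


65536/16807

Outcome values over d=0..6: [3, 2, 0, 3, 0, 0, 0]
Σy = 8, Σy² = 22, M = 7
μ = 8/7 = 8/7,  σ² = 22/7 − (8/7)² = 90/49
E[Z_0] = 2
E[Z_1] = 8/7·E[Z_0] = 16/7
E[Z_2] = 8/7·E[Z_1] = 128/49
E[Z_3] = 8/7·E[Z_2] = 1024/343
E[Z_4] = 8/7·E[Z_3] = 8192/2401
E[Z_5] = 8/7·E[Z_4] = 65536/16807


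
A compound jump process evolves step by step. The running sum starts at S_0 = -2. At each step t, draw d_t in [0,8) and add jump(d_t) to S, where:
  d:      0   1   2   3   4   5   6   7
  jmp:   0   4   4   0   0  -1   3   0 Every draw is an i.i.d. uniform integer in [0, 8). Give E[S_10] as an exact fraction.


Outcome values over d=0..7: [0, 4, 4, 0, 0, -1, 3, 0]
Σy = 10, Σy² = 42, M = 8
μ = 10/8 = 5/4,  σ² = 42/8 − (5/4)² = 59/16
E[S_10] = -2 + 10·(5/4) = 21/2

21/2


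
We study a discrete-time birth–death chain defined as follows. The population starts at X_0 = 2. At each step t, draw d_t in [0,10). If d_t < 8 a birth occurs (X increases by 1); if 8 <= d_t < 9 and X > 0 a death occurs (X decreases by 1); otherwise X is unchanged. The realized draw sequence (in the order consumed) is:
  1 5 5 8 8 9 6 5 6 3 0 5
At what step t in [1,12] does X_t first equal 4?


t=0: X=2, d=1 → birth, X_1=3
t=1: X=3, d=5 → birth, X_2=4
t=2: X=4, d=5 → birth, X_3=5
t=3: X=5, d=8 → death, X_4=4
t=4: X=4, d=8 → death, X_5=3
t=5: X=3, d=9 → hold, X_6=3
t=6: X=3, d=6 → birth, X_7=4
t=7: X=4, d=5 → birth, X_8=5
t=8: X=5, d=6 → birth, X_9=6
t=9: X=6, d=3 → birth, X_10=7
t=10: X=7, d=0 → birth, X_11=8
t=11: X=8, d=5 → birth, X_12=9

2


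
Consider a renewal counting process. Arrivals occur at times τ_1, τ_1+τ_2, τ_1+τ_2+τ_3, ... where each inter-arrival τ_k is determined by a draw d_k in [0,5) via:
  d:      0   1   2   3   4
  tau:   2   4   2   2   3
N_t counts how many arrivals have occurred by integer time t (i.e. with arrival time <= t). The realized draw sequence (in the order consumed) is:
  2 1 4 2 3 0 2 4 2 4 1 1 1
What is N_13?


draw d_1=2: τ_1=2, arrival time A_1=2
draw d_2=1: τ_2=4, arrival time A_2=6
draw d_3=4: τ_3=3, arrival time A_3=9
draw d_4=2: τ_4=2, arrival time A_4=11
draw d_5=3: τ_5=2, arrival time A_5=13
draw d_6=0: τ_6=2, arrival time A_6=15
draw d_7=2: τ_7=2, arrival time A_7=17
draw d_8=4: τ_8=3, arrival time A_8=20
draw d_9=2: τ_9=2, arrival time A_9=22
draw d_10=4: τ_10=3, arrival time A_10=25
draw d_11=1: τ_11=4, arrival time A_11=29
draw d_12=1: τ_12=4, arrival time A_12=33
draw d_13=1: τ_13=4, arrival time A_13=37
N_t over t=0..13: 0:0 1:0 2:1 3:1 4:1 5:1 6:2 7:2 8:2 9:3 10:3 11:4 12:4 13:5

5


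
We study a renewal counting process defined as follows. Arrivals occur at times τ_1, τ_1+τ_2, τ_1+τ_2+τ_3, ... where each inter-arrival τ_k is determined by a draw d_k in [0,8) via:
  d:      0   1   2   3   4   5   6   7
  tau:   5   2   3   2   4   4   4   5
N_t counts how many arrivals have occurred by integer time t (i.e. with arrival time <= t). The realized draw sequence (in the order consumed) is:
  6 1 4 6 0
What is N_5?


draw d_1=6: τ_1=4, arrival time A_1=4
draw d_2=1: τ_2=2, arrival time A_2=6
draw d_3=4: τ_3=4, arrival time A_3=10
draw d_4=6: τ_4=4, arrival time A_4=14
draw d_5=0: τ_5=5, arrival time A_5=19
N_t over t=0..5: 0:0 1:0 2:0 3:0 4:1 5:1

1


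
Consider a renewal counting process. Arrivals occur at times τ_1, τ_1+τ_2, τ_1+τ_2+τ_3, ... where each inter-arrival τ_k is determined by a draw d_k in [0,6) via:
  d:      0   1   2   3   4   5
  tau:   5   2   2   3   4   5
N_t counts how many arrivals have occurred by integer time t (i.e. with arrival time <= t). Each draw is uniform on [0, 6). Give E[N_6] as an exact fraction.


151/108

Inter-arrival values over d=0..5: [5, 2, 2, 3, 4, 5]
Each d has probability 1/6, so the pmf of τ is: f(2) = 1/3, f(3) = 1/6, f(4) = 1/6, f(5) = 1/3
Renewal equation for m(n) = E[N_n]: condition on τ_1 = k (if k <= n, one arrival plus a fresh copy on the remaining n−k steps): m(n) = F(n) + Σ_{k<=n} f(k)·m(n−k), where F(n) = P(τ <= n) and m(0) = 0
m(1) = F(1) = 0
m(2) = F(2) = 1/3
m(3) = F(3) = 1/2
m(4) = F(4) + f(2)·m(2) = 2/3 + 1/3·1/3 = 7/9
m(5) = F(5) + f(2)·m(3) + f(3)·m(2) = 1 + 1/3·1/2 + 1/6·1/3 = 11/9
m(6) = F(6) + f(2)·m(4) + f(3)·m(3) + f(4)·m(2) = 1 + 1/3·7/9 + 1/6·1/2 + 1/6·1/3 = 151/108
E[N_6] = m(6) = 151/108


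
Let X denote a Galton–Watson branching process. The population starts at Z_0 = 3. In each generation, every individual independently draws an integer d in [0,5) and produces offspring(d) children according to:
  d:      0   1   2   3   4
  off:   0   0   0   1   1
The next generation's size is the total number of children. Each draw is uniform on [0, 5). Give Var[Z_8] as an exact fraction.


Outcome values over d=0..4: [0, 0, 0, 1, 1]
Σy = 2, Σy² = 2, M = 5
μ = 2/5 = 2/5,  σ² = 2/5 − (2/5)² = 6/25
V_0 = 0, E_0 = 3
V_1 = 6/25·E_0 + (2/5)²·V_0 = 18/25;  E_1 = 6/5
V_2 = 6/25·E_1 + (2/5)²·V_1 = 252/625;  E_2 = 12/25
V_3 = 6/25·E_2 + (2/5)²·V_2 = 2808/15625;  E_3 = 24/125
V_4 = 6/25·E_3 + (2/5)²·V_3 = 29232/390625;  E_4 = 48/625
V_5 = 6/25·E_4 + (2/5)²·V_4 = 296928/9765625;  E_5 = 96/3125
V_6 = 6/25·E_5 + (2/5)²·V_5 = 2987712/244140625;  E_6 = 192/15625
V_7 = 6/25·E_6 + (2/5)²·V_6 = 29950848/6103515625;  E_7 = 384/78125
V_8 = 6/25·E_7 + (2/5)²·V_7 = 299803392/152587890625;  E_8 = 768/390625

299803392/152587890625


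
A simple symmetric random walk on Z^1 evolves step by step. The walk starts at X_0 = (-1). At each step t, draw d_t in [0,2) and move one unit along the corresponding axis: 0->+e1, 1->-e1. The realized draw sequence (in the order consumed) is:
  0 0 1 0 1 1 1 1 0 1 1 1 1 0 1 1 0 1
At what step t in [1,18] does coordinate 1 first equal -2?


7

t=0: X=(-1), d=0 → +e1, X_1=(0)
t=1: X=(0), d=0 → +e1, X_2=(1)
t=2: X=(1), d=1 → -e1, X_3=(0)
t=3: X=(0), d=0 → +e1, X_4=(1)
t=4: X=(1), d=1 → -e1, X_5=(0)
t=5: X=(0), d=1 → -e1, X_6=(-1)
t=6: X=(-1), d=1 → -e1, X_7=(-2)
t=7: X=(-2), d=1 → -e1, X_8=(-3)
t=8: X=(-3), d=0 → +e1, X_9=(-2)
t=9: X=(-2), d=1 → -e1, X_10=(-3)
t=10: X=(-3), d=1 → -e1, X_11=(-4)
t=11: X=(-4), d=1 → -e1, X_12=(-5)
t=12: X=(-5), d=1 → -e1, X_13=(-6)
t=13: X=(-6), d=0 → +e1, X_14=(-5)
t=14: X=(-5), d=1 → -e1, X_15=(-6)
t=15: X=(-6), d=1 → -e1, X_16=(-7)
t=16: X=(-7), d=0 → +e1, X_17=(-6)
t=17: X=(-6), d=1 → -e1, X_18=(-7)


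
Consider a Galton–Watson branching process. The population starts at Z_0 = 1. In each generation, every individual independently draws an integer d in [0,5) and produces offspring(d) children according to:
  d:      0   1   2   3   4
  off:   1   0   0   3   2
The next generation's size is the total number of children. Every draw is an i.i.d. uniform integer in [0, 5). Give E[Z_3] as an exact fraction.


Outcome values over d=0..4: [1, 0, 0, 3, 2]
Σy = 6, Σy² = 14, M = 5
μ = 6/5 = 6/5,  σ² = 14/5 − (6/5)² = 34/25
E[Z_0] = 1
E[Z_1] = 6/5·E[Z_0] = 6/5
E[Z_2] = 6/5·E[Z_1] = 36/25
E[Z_3] = 6/5·E[Z_2] = 216/125

216/125


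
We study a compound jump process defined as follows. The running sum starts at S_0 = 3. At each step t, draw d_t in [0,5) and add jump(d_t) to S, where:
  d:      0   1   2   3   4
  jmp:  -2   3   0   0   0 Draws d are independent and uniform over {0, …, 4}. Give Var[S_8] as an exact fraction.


512/25

Outcome values over d=0..4: [-2, 3, 0, 0, 0]
Σy = 1, Σy² = 13, M = 5
μ = 1/5 = 1/5,  σ² = 13/5 − (1/5)² = 64/25
Independent increments: Var[S_8] = 8·σ² = 8·(64/25) = 512/25


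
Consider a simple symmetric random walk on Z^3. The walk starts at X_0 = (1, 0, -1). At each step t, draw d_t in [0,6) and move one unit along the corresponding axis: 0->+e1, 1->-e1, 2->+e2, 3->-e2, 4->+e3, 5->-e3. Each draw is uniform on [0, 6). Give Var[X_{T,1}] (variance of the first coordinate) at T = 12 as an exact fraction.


4

Outcome values over d=0..5: [1, -1, 0, 0, 0, 0]
Σy = 0, Σy² = 2, M = 6
μ = 0/6 = 0,  σ² = 2/6 − (0)² = 1/3
Independent increments: Var[X_12] = 12·σ² = 12·(1/3) = 4


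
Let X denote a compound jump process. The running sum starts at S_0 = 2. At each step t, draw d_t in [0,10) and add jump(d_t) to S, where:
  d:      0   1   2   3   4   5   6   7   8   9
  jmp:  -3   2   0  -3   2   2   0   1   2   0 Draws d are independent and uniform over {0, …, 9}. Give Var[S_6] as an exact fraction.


Outcome values over d=0..9: [-3, 2, 0, -3, 2, 2, 0, 1, 2, 0]
Σy = 3, Σy² = 35, M = 10
μ = 3/10 = 3/10,  σ² = 35/10 − (3/10)² = 341/100
Independent increments: Var[S_6] = 6·σ² = 6·(341/100) = 1023/50

1023/50


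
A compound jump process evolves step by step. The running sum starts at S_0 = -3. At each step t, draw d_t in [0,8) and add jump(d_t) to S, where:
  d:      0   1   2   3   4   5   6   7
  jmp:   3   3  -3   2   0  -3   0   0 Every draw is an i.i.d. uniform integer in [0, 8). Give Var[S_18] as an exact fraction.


Outcome values over d=0..7: [3, 3, -3, 2, 0, -3, 0, 0]
Σy = 2, Σy² = 40, M = 8
μ = 2/8 = 1/4,  σ² = 40/8 − (1/4)² = 79/16
Independent increments: Var[S_18] = 18·σ² = 18·(79/16) = 711/8

711/8


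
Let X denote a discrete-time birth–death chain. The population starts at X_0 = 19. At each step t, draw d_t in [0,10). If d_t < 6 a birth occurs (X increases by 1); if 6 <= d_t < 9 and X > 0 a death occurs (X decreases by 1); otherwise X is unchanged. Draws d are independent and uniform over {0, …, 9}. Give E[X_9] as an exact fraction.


X can drop by at most 1 per step and X_0 = 19 > T = 9, so X_t >= 19 − t >= 10 > 0 for every t <= 9: the floor at 0 (the 'and X > 0' condition) never binds. Hence X_9 = X_0 + Σ_{t<9} Y_t with i.i.d. increments Y_t = y(d_t) ∈ {+1, −1, 0}.
Outcome values over d=0..9: [1, 1, 1, 1, 1, 1, -1, -1, -1, 0]
Σy = 3, Σy² = 9, M = 10
μ = 3/10 = 3/10,  σ² = 9/10 − (3/10)² = 81/100
E[X_9] = 19 + 9·(3/10) = 217/10

217/10


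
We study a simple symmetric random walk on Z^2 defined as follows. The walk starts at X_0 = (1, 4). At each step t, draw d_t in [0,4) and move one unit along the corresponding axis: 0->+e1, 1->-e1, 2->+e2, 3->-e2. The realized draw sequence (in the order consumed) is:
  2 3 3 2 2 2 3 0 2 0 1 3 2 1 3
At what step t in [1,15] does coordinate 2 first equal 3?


t=0: X=(1, 4), d=2 → +e2, X_1=(1, 5)
t=1: X=(1, 5), d=3 → -e2, X_2=(1, 4)
t=2: X=(1, 4), d=3 → -e2, X_3=(1, 3)
t=3: X=(1, 3), d=2 → +e2, X_4=(1, 4)
t=4: X=(1, 4), d=2 → +e2, X_5=(1, 5)
t=5: X=(1, 5), d=2 → +e2, X_6=(1, 6)
t=6: X=(1, 6), d=3 → -e2, X_7=(1, 5)
t=7: X=(1, 5), d=0 → +e1, X_8=(2, 5)
t=8: X=(2, 5), d=2 → +e2, X_9=(2, 6)
t=9: X=(2, 6), d=0 → +e1, X_10=(3, 6)
t=10: X=(3, 6), d=1 → -e1, X_11=(2, 6)
t=11: X=(2, 6), d=3 → -e2, X_12=(2, 5)
t=12: X=(2, 5), d=2 → +e2, X_13=(2, 6)
t=13: X=(2, 6), d=1 → -e1, X_14=(1, 6)
t=14: X=(1, 6), d=3 → -e2, X_15=(1, 5)

3


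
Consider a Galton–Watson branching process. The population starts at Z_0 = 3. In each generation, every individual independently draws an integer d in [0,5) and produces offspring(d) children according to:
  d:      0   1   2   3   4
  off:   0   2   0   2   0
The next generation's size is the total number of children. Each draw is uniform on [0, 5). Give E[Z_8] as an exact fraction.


Outcome values over d=0..4: [0, 2, 0, 2, 0]
Σy = 4, Σy² = 8, M = 5
μ = 4/5 = 4/5,  σ² = 8/5 − (4/5)² = 24/25
E[Z_0] = 3
E[Z_1] = 4/5·E[Z_0] = 12/5
E[Z_2] = 4/5·E[Z_1] = 48/25
E[Z_3] = 4/5·E[Z_2] = 192/125
E[Z_4] = 4/5·E[Z_3] = 768/625
E[Z_5] = 4/5·E[Z_4] = 3072/3125
E[Z_6] = 4/5·E[Z_5] = 12288/15625
E[Z_7] = 4/5·E[Z_6] = 49152/78125
E[Z_8] = 4/5·E[Z_7] = 196608/390625

196608/390625


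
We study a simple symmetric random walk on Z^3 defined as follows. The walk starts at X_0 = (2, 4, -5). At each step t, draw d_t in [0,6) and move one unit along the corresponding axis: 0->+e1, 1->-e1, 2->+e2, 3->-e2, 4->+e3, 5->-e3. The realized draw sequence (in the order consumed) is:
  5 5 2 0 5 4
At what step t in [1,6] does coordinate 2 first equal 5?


t=0: X=(2, 4, -5), d=5 → -e3, X_1=(2, 4, -6)
t=1: X=(2, 4, -6), d=5 → -e3, X_2=(2, 4, -7)
t=2: X=(2, 4, -7), d=2 → +e2, X_3=(2, 5, -7)
t=3: X=(2, 5, -7), d=0 → +e1, X_4=(3, 5, -7)
t=4: X=(3, 5, -7), d=5 → -e3, X_5=(3, 5, -8)
t=5: X=(3, 5, -8), d=4 → +e3, X_6=(3, 5, -7)

3


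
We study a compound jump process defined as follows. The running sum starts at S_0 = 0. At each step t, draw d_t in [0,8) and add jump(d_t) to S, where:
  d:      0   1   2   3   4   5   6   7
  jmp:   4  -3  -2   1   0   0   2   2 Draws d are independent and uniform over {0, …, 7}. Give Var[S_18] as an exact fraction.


Outcome values over d=0..7: [4, -3, -2, 1, 0, 0, 2, 2]
Σy = 4, Σy² = 38, M = 8
μ = 4/8 = 1/2,  σ² = 38/8 − (1/2)² = 9/2
Independent increments: Var[S_18] = 18·σ² = 18·(9/2) = 81

81


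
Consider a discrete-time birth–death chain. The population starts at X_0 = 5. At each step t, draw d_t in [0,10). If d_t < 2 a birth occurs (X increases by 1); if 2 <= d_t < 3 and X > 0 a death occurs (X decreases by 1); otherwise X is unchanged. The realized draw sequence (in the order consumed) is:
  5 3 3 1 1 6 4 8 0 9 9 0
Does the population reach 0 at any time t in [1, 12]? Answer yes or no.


t=0: X=5, d=5 → hold, X_1=5
t=1: X=5, d=3 → hold, X_2=5
t=2: X=5, d=3 → hold, X_3=5
t=3: X=5, d=1 → birth, X_4=6
t=4: X=6, d=1 → birth, X_5=7
t=5: X=7, d=6 → hold, X_6=7
t=6: X=7, d=4 → hold, X_7=7
t=7: X=7, d=8 → hold, X_8=7
t=8: X=7, d=0 → birth, X_9=8
t=9: X=8, d=9 → hold, X_10=8
t=10: X=8, d=9 → hold, X_11=8
t=11: X=8, d=0 → birth, X_12=9

no


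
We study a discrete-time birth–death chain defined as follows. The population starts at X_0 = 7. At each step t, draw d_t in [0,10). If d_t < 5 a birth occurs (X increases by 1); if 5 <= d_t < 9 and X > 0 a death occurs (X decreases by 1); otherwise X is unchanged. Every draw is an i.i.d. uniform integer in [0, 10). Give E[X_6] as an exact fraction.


X can drop by at most 1 per step and X_0 = 7 > T = 6, so X_t >= 7 − t >= 1 > 0 for every t <= 6: the floor at 0 (the 'and X > 0' condition) never binds. Hence X_6 = X_0 + Σ_{t<6} Y_t with i.i.d. increments Y_t = y(d_t) ∈ {+1, −1, 0}.
Outcome values over d=0..9: [1, 1, 1, 1, 1, -1, -1, -1, -1, 0]
Σy = 1, Σy² = 9, M = 10
μ = 1/10 = 1/10,  σ² = 9/10 − (1/10)² = 89/100
E[X_6] = 7 + 6·(1/10) = 38/5

38/5


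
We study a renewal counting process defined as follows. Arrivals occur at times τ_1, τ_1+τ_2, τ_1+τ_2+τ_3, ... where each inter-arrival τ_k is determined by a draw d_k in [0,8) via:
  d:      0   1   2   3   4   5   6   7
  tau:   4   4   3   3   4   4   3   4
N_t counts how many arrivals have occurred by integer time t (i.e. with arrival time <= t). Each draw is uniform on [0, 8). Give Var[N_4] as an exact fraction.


0

Inter-arrival values over d=0..7: [4, 4, 3, 3, 4, 4, 3, 4]
Each d has probability 1/8, so the pmf of τ is: f(3) = 3/8, f(4) = 5/8
Let p_n(j) = P(N_n = j), with p_0 = [1]. Condition on τ_1: p_n(0) = P(τ > n), and for j >= 1, p_n(j) = Σ_{k<=n} f(k)·p_{n−k}(j−1)
p_1 = [1]  (j = 0)
p_2 = [1]  (j = 0)
p_3 = [5/8, 3/8]  (j = 0..1)
p_4 = [0, 1]  (j = 0..1)
E[N_4] = Σ j·p_4(j) = 1;  E[N_4²] = Σ j²·p_4(j) = 1
Var[N_4] = 1 − (1)² = 0


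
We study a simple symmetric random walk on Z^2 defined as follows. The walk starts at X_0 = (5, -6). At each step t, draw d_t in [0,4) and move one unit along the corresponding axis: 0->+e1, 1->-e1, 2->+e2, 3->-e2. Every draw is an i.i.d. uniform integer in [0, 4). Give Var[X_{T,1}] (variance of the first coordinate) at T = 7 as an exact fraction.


Outcome values over d=0..3: [1, -1, 0, 0]
Σy = 0, Σy² = 2, M = 4
μ = 0/4 = 0,  σ² = 2/4 − (0)² = 1/2
Independent increments: Var[X_7] = 7·σ² = 7·(1/2) = 7/2

7/2


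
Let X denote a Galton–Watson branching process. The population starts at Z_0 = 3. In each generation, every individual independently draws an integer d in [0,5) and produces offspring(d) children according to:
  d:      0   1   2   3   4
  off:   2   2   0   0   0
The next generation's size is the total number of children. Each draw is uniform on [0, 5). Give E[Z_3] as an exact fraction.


192/125

Outcome values over d=0..4: [2, 2, 0, 0, 0]
Σy = 4, Σy² = 8, M = 5
μ = 4/5 = 4/5,  σ² = 8/5 − (4/5)² = 24/25
E[Z_0] = 3
E[Z_1] = 4/5·E[Z_0] = 12/5
E[Z_2] = 4/5·E[Z_1] = 48/25
E[Z_3] = 4/5·E[Z_2] = 192/125


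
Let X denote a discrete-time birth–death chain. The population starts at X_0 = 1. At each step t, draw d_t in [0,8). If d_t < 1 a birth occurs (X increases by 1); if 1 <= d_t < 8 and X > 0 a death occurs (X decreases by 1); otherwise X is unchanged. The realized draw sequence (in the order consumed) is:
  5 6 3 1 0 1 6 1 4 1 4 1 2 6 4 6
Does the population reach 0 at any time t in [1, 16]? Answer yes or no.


yes

t=0: X=1, d=5 → death, X_1=0
t=1: X=0, d=6 → hold, X_2=0
t=2: X=0, d=3 → hold, X_3=0
t=3: X=0, d=1 → hold, X_4=0
t=4: X=0, d=0 → birth, X_5=1
t=5: X=1, d=1 → death, X_6=0
t=6: X=0, d=6 → hold, X_7=0
t=7: X=0, d=1 → hold, X_8=0
t=8: X=0, d=4 → hold, X_9=0
t=9: X=0, d=1 → hold, X_10=0
t=10: X=0, d=4 → hold, X_11=0
t=11: X=0, d=1 → hold, X_12=0
t=12: X=0, d=2 → hold, X_13=0
t=13: X=0, d=6 → hold, X_14=0
t=14: X=0, d=4 → hold, X_15=0
t=15: X=0, d=6 → hold, X_16=0


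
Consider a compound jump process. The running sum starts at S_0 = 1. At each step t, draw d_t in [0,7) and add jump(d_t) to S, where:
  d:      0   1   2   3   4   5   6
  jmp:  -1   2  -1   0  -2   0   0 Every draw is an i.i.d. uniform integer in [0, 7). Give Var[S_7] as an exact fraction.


Outcome values over d=0..6: [-1, 2, -1, 0, -2, 0, 0]
Σy = -2, Σy² = 10, M = 7
μ = -2/7 = -2/7,  σ² = 10/7 − (-2/7)² = 66/49
Independent increments: Var[S_7] = 7·σ² = 7·(66/49) = 66/7

66/7


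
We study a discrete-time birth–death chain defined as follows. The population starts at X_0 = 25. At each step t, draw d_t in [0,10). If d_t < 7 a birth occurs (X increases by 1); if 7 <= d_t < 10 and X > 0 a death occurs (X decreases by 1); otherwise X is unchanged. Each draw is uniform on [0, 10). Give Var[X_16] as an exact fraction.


X can drop by at most 1 per step and X_0 = 25 > T = 16, so X_t >= 25 − t >= 9 > 0 for every t <= 16: the floor at 0 (the 'and X > 0' condition) never binds. Hence X_16 = X_0 + Σ_{t<16} Y_t with i.i.d. increments Y_t = y(d_t) ∈ {+1, −1, 0}.
Outcome values over d=0..9: [1, 1, 1, 1, 1, 1, 1, -1, -1, -1]
Σy = 4, Σy² = 10, M = 10
μ = 4/10 = 2/5,  σ² = 10/10 − (2/5)² = 21/25
Independent increments: Var[X_16] = 16·σ² = 16·(21/25) = 336/25

336/25


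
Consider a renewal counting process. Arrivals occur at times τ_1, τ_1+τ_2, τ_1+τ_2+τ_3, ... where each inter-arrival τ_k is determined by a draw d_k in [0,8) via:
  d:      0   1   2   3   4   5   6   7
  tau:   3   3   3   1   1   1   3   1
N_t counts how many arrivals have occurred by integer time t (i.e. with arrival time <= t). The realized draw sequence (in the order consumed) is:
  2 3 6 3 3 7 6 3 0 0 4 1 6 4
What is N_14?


8

draw d_1=2: τ_1=3, arrival time A_1=3
draw d_2=3: τ_2=1, arrival time A_2=4
draw d_3=6: τ_3=3, arrival time A_3=7
draw d_4=3: τ_4=1, arrival time A_4=8
draw d_5=3: τ_5=1, arrival time A_5=9
draw d_6=7: τ_6=1, arrival time A_6=10
draw d_7=6: τ_7=3, arrival time A_7=13
draw d_8=3: τ_8=1, arrival time A_8=14
draw d_9=0: τ_9=3, arrival time A_9=17
draw d_10=0: τ_10=3, arrival time A_10=20
draw d_11=4: τ_11=1, arrival time A_11=21
draw d_12=1: τ_12=3, arrival time A_12=24
draw d_13=6: τ_13=3, arrival time A_13=27
draw d_14=4: τ_14=1, arrival time A_14=28
N_t over t=0..14: 0:0 1:0 2:0 3:1 4:2 5:2 6:2 7:3 8:4 9:5 10:6 11:6 12:6 13:7 14:8


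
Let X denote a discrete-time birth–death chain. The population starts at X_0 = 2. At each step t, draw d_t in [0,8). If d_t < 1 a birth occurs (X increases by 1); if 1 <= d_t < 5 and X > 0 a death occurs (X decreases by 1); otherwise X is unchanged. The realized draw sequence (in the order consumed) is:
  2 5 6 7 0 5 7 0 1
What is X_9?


t=0: X=2, d=2 → death, X_1=1
t=1: X=1, d=5 → hold, X_2=1
t=2: X=1, d=6 → hold, X_3=1
t=3: X=1, d=7 → hold, X_4=1
t=4: X=1, d=0 → birth, X_5=2
t=5: X=2, d=5 → hold, X_6=2
t=6: X=2, d=7 → hold, X_7=2
t=7: X=2, d=0 → birth, X_8=3
t=8: X=3, d=1 → death, X_9=2

2


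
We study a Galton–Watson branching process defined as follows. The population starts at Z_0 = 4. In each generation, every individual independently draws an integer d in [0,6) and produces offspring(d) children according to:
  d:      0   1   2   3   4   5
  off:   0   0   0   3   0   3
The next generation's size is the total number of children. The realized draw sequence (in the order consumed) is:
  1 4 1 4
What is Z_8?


gen 0: Z_0=4, draws=[1, 4, 1, 4], offspring=[0, 0, 0, 0], Z_1=0
gen 1: Z_1=0, draws=[], offspring=[], Z_2=0
gen 2: Z_2=0, draws=[], offspring=[], Z_3=0
gen 3: Z_3=0, draws=[], offspring=[], Z_4=0
gen 4: Z_4=0, draws=[], offspring=[], Z_5=0
gen 5: Z_5=0, draws=[], offspring=[], Z_6=0
gen 6: Z_6=0, draws=[], offspring=[], Z_7=0
gen 7: Z_7=0, draws=[], offspring=[], Z_8=0

0


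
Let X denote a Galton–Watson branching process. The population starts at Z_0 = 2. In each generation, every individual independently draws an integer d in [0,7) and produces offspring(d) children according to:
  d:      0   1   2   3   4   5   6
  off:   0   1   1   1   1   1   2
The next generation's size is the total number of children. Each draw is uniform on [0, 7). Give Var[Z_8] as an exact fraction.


32/7

Outcome values over d=0..6: [0, 1, 1, 1, 1, 1, 2]
Σy = 7, Σy² = 9, M = 7
μ = 7/7 = 1,  σ² = 9/7 − (1)² = 2/7
V_0 = 0, E_0 = 2
V_1 = 2/7·E_0 + (1)²·V_0 = 4/7;  E_1 = 2
V_2 = 2/7·E_1 + (1)²·V_1 = 8/7;  E_2 = 2
V_3 = 2/7·E_2 + (1)²·V_2 = 12/7;  E_3 = 2
V_4 = 2/7·E_3 + (1)²·V_3 = 16/7;  E_4 = 2
V_5 = 2/7·E_4 + (1)²·V_4 = 20/7;  E_5 = 2
V_6 = 2/7·E_5 + (1)²·V_5 = 24/7;  E_6 = 2
V_7 = 2/7·E_6 + (1)²·V_6 = 4;  E_7 = 2
V_8 = 2/7·E_7 + (1)²·V_7 = 32/7;  E_8 = 2


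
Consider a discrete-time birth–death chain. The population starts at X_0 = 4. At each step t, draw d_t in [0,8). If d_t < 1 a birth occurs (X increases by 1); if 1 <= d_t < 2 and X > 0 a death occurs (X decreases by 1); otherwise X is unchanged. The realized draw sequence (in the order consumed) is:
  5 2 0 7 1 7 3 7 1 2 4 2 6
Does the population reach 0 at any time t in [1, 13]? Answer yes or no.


no

t=0: X=4, d=5 → hold, X_1=4
t=1: X=4, d=2 → hold, X_2=4
t=2: X=4, d=0 → birth, X_3=5
t=3: X=5, d=7 → hold, X_4=5
t=4: X=5, d=1 → death, X_5=4
t=5: X=4, d=7 → hold, X_6=4
t=6: X=4, d=3 → hold, X_7=4
t=7: X=4, d=7 → hold, X_8=4
t=8: X=4, d=1 → death, X_9=3
t=9: X=3, d=2 → hold, X_10=3
t=10: X=3, d=4 → hold, X_11=3
t=11: X=3, d=2 → hold, X_12=3
t=12: X=3, d=6 → hold, X_13=3


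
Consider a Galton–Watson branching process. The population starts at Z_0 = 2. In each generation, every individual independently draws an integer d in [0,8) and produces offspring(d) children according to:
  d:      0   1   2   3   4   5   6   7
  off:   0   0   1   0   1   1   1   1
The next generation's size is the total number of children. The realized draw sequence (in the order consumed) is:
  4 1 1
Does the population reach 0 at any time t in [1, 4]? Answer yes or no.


yes

gen 0: Z_0=2, draws=[4, 1], offspring=[1, 0], Z_1=1
gen 1: Z_1=1, draws=[1], offspring=[0], Z_2=0
gen 2: Z_2=0, draws=[], offspring=[], Z_3=0
gen 3: Z_3=0, draws=[], offspring=[], Z_4=0


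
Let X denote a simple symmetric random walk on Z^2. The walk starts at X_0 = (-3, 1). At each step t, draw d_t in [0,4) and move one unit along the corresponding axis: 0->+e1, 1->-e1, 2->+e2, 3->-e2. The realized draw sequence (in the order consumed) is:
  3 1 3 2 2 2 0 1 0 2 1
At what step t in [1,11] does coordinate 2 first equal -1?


3

t=0: X=(-3, 1), d=3 → -e2, X_1=(-3, 0)
t=1: X=(-3, 0), d=1 → -e1, X_2=(-4, 0)
t=2: X=(-4, 0), d=3 → -e2, X_3=(-4, -1)
t=3: X=(-4, -1), d=2 → +e2, X_4=(-4, 0)
t=4: X=(-4, 0), d=2 → +e2, X_5=(-4, 1)
t=5: X=(-4, 1), d=2 → +e2, X_6=(-4, 2)
t=6: X=(-4, 2), d=0 → +e1, X_7=(-3, 2)
t=7: X=(-3, 2), d=1 → -e1, X_8=(-4, 2)
t=8: X=(-4, 2), d=0 → +e1, X_9=(-3, 2)
t=9: X=(-3, 2), d=2 → +e2, X_10=(-3, 3)
t=10: X=(-3, 3), d=1 → -e1, X_11=(-4, 3)


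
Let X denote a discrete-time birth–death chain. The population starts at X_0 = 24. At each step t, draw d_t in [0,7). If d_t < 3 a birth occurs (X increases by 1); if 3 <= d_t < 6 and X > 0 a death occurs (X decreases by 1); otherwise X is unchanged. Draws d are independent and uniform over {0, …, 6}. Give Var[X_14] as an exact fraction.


X can drop by at most 1 per step and X_0 = 24 > T = 14, so X_t >= 24 − t >= 10 > 0 for every t <= 14: the floor at 0 (the 'and X > 0' condition) never binds. Hence X_14 = X_0 + Σ_{t<14} Y_t with i.i.d. increments Y_t = y(d_t) ∈ {+1, −1, 0}.
Outcome values over d=0..6: [1, 1, 1, -1, -1, -1, 0]
Σy = 0, Σy² = 6, M = 7
μ = 0/7 = 0,  σ² = 6/7 − (0)² = 6/7
Independent increments: Var[X_14] = 14·σ² = 14·(6/7) = 12

12


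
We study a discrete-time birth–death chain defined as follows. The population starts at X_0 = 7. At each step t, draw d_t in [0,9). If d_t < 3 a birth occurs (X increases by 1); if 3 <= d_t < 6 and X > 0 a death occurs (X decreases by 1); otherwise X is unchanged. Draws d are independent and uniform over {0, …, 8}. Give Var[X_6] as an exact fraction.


4

X can drop by at most 1 per step and X_0 = 7 > T = 6, so X_t >= 7 − t >= 1 > 0 for every t <= 6: the floor at 0 (the 'and X > 0' condition) never binds. Hence X_6 = X_0 + Σ_{t<6} Y_t with i.i.d. increments Y_t = y(d_t) ∈ {+1, −1, 0}.
Outcome values over d=0..8: [1, 1, 1, -1, -1, -1, 0, 0, 0]
Σy = 0, Σy² = 6, M = 9
μ = 0/9 = 0,  σ² = 6/9 − (0)² = 2/3
Independent increments: Var[X_6] = 6·σ² = 6·(2/3) = 4


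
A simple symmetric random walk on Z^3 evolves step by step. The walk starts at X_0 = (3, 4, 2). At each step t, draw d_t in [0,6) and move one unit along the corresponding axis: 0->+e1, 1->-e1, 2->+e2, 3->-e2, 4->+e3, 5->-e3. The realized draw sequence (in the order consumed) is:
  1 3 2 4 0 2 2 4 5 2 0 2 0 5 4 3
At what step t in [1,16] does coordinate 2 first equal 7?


10

t=0: X=(3, 4, 2), d=1 → -e1, X_1=(2, 4, 2)
t=1: X=(2, 4, 2), d=3 → -e2, X_2=(2, 3, 2)
t=2: X=(2, 3, 2), d=2 → +e2, X_3=(2, 4, 2)
t=3: X=(2, 4, 2), d=4 → +e3, X_4=(2, 4, 3)
t=4: X=(2, 4, 3), d=0 → +e1, X_5=(3, 4, 3)
t=5: X=(3, 4, 3), d=2 → +e2, X_6=(3, 5, 3)
t=6: X=(3, 5, 3), d=2 → +e2, X_7=(3, 6, 3)
t=7: X=(3, 6, 3), d=4 → +e3, X_8=(3, 6, 4)
t=8: X=(3, 6, 4), d=5 → -e3, X_9=(3, 6, 3)
t=9: X=(3, 6, 3), d=2 → +e2, X_10=(3, 7, 3)
t=10: X=(3, 7, 3), d=0 → +e1, X_11=(4, 7, 3)
t=11: X=(4, 7, 3), d=2 → +e2, X_12=(4, 8, 3)
t=12: X=(4, 8, 3), d=0 → +e1, X_13=(5, 8, 3)
t=13: X=(5, 8, 3), d=5 → -e3, X_14=(5, 8, 2)
t=14: X=(5, 8, 2), d=4 → +e3, X_15=(5, 8, 3)
t=15: X=(5, 8, 3), d=3 → -e2, X_16=(5, 7, 3)


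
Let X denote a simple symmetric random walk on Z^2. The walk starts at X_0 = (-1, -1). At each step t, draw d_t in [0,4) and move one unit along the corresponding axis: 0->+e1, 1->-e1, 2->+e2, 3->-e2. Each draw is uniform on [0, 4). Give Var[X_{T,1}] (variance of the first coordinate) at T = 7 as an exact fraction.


Outcome values over d=0..3: [1, -1, 0, 0]
Σy = 0, Σy² = 2, M = 4
μ = 0/4 = 0,  σ² = 2/4 − (0)² = 1/2
Independent increments: Var[X_7] = 7·σ² = 7·(1/2) = 7/2

7/2


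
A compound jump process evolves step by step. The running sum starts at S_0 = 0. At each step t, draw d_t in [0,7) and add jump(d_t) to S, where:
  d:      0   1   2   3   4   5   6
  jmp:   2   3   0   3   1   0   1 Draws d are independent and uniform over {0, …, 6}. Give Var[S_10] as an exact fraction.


Outcome values over d=0..6: [2, 3, 0, 3, 1, 0, 1]
Σy = 10, Σy² = 24, M = 7
μ = 10/7 = 10/7,  σ² = 24/7 − (10/7)² = 68/49
Independent increments: Var[S_10] = 10·σ² = 10·(68/49) = 680/49

680/49


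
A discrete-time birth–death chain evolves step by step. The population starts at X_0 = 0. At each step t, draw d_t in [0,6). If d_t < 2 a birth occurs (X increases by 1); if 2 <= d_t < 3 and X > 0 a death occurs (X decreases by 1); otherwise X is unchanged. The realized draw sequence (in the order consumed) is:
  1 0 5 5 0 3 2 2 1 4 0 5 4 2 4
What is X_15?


2

t=0: X=0, d=1 → birth, X_1=1
t=1: X=1, d=0 → birth, X_2=2
t=2: X=2, d=5 → hold, X_3=2
t=3: X=2, d=5 → hold, X_4=2
t=4: X=2, d=0 → birth, X_5=3
t=5: X=3, d=3 → hold, X_6=3
t=6: X=3, d=2 → death, X_7=2
t=7: X=2, d=2 → death, X_8=1
t=8: X=1, d=1 → birth, X_9=2
t=9: X=2, d=4 → hold, X_10=2
t=10: X=2, d=0 → birth, X_11=3
t=11: X=3, d=5 → hold, X_12=3
t=12: X=3, d=4 → hold, X_13=3
t=13: X=3, d=2 → death, X_14=2
t=14: X=2, d=4 → hold, X_15=2


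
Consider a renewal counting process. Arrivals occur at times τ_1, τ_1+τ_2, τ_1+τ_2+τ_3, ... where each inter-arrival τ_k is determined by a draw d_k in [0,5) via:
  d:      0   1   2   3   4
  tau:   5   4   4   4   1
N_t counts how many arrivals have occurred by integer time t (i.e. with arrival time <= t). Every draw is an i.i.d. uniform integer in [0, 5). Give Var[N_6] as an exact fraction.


101432164/244140625

Inter-arrival values over d=0..4: [5, 4, 4, 4, 1]
Each d has probability 1/5, so the pmf of τ is: f(1) = 1/5, f(4) = 3/5, f(5) = 1/5
Let p_n(j) = P(N_n = j), with p_0 = [1]. Condition on τ_1: p_n(0) = P(τ > n), and for j >= 1, p_n(j) = Σ_{k<=n} f(k)·p_{n−k}(j−1)
p_1 = [4/5, 1/5]  (j = 0..1)
p_2 = [4/5, 4/25, 1/25]  (j = 0..2)
p_3 = [4/5, 4/25, 4/125, 1/125]  (j = 0..3)
p_4 = [1/5, 19/25, 4/125, 4/625, 1/625]  (j = 0..4)
p_5 = [0, 18/25, 34/125, 4/625, 4/3125, 1/3125]  (j = 0..5)
p_6 = [0, 16/25, 7/25, 49/625, 4/3125, 4/15625, 1/15625]  (j = 0..6)
E[N_6] = Σ j·p_6(j) = 22531/15625;  E[N_6²] = Σ j²·p_6(j) = 38981/15625
Var[N_6] = 38981/15625 − (22531/15625)² = 101432164/244140625
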